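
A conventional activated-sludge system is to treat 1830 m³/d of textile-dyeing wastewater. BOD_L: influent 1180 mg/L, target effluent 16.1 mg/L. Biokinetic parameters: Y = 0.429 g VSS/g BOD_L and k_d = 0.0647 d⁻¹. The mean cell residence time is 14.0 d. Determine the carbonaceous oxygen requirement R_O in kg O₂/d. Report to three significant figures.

R_O ≈ 1450 kg O₂/d

Observed yield with endogenous decay: Y_obs = Y / (1 + k_d·θ_c) = 0.429 / (1 + 0.0647 × 14.0) = 0.429 / 1.906 = 0.2251 g VSS/g BOD_L.
Mass of BOD_L removed per day: Q(S₀ − S) = 1830 × 1164 g/m³ = 2130 kg/d.
Biomass synthesised: P_X = Y_obs × 2130 = 479.5 kg VSS/d.
Carbonaceous O₂ demand = substrate oxidised − cell-mass equivalent = 2130 − 1.42 × 479.5 = 1449 kg O₂/d.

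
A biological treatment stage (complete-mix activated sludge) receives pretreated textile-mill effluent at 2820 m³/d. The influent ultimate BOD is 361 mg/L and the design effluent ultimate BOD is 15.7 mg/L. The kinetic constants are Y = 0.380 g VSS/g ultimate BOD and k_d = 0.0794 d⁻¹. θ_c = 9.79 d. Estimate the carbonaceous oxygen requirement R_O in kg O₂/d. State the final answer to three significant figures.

Correct the yield for decay: Y_obs = Y/(1 + k_d θ_c) = 0.380 / (1 + 0.0794 × 9.79) = 0.380 / 1.777 = 0.2138.
Substrate removed = Q·(S₀ − S) = 2820 m³/d × (361 − 15.7) g/m³ = 9.74×10^5 g/d = 973.7 kg/d.
P_X = Y_obs·Q·(S₀ − S) = 0.2138 × 973.7 = 208.2 kg VSS/d.
R_O = Q·ΔS − 1.42 P_X = 973.7 − 295.6 = 678.1 kg O₂/d.

R_O ≈ 678 kg O₂/d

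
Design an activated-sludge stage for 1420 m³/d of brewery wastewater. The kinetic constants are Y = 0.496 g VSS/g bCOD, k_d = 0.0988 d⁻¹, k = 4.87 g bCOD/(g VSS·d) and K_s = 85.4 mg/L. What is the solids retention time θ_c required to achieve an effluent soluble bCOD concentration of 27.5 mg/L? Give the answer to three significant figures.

At the target effluent, Y k S/(K_s+S) = 0.496×4.87×27.5/112.9 = 0.5884 d⁻¹.
1/θ_c = 0.5884 − 0.0988 = 0.4896 d⁻¹, so θ_c = 2.043 d.

θ_c ≈ 2.04 d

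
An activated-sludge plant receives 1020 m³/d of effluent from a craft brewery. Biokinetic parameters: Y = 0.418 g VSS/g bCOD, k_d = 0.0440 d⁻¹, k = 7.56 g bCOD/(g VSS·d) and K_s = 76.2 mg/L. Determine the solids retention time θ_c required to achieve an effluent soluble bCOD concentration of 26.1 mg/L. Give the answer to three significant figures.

θ_c ≈ 1.31 d

Specific growth rate at S = 26.1 mg/L: μ = YkS/(K_s+S) = 0.418·7.56·26.1/(76.2+26.1) = 0.8062 d⁻¹.
1/θ_c = 0.8062 − 0.0440 = 0.7622 d⁻¹, so θ_c = 1.312 d.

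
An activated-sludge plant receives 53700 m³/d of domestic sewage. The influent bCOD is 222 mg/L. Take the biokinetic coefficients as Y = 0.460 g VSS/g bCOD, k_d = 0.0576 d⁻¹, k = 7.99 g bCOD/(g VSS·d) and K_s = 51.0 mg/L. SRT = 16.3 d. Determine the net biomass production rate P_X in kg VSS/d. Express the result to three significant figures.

P_X ≈ 2810 kg VSS/d

From the Monod/SRT balance for a CMAS, S = K_s·(1+k_d θ_c)/[θ_c·(Y k − k_d) − 1] = 51.0 × (1 + 0.0576 × 16.3) / [16.3 × (0.460 × 7.99 − 0.0576) − 1] = 98.88 / 57.97 = 1.706 mg/L.
Correct the yield for decay: Y_obs = Y/(1 + k_d θ_c) = 0.460 / (1 + 0.0576 × 16.3) = 0.460 / 1.939 = 0.2373.
ΔS = 222 − 1.71 = 220.3 mg/L, so the substrate removal rate is 53700 × 220.3/1000 = 11830 kg bCOD/d.
Biomass produced: P_X = Y_obs·Q·ΔS = 0.2373 × 11830 ≈ 2807 kg VSS/d.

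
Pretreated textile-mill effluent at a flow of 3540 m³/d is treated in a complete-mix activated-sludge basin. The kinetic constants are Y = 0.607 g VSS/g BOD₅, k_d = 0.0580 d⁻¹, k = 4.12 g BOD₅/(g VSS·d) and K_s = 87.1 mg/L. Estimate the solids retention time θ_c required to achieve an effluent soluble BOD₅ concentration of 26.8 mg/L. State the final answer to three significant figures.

θ_c ≈ 1.89 d

From 1/θ_c = Y·k·S/(K_s + S) − k_d: Y·k·S/(K_s+S) = 0.607 × 4.12 × 26.8 / (87.1 + 26.8) = 0.5884 d⁻¹.
Then 1/θ_c = μ − k_d = 0.5884 − 0.0580 = 0.5304 d⁻¹, giving θ_c = 1.885 d.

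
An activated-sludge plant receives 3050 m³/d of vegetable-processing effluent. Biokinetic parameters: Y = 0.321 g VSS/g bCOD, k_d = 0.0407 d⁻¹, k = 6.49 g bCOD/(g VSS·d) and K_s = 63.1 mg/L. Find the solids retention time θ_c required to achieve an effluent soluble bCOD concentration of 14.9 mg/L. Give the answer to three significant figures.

Specific growth rate at S = 14.9 mg/L: μ = YkS/(K_s+S) = 0.321·6.49·14.9/(63.1+14.9) = 0.3980 d⁻¹.
Then 1/θ_c = μ − k_d = 0.3980 − 0.0407 = 0.3573 d⁻¹, giving θ_c = 2.799 d.

θ_c ≈ 2.80 d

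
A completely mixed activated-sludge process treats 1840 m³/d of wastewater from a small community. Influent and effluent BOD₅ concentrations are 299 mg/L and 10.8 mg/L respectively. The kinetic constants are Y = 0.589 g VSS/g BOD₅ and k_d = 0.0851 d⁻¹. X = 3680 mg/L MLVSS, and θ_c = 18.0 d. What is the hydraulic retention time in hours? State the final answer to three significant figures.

τ ≈ 7.87 h

Steady-state biomass mass balance: V·X·(1 + k_d·θ_c) = Y·Q·(S₀ − S)·θ_c, so V = 0.589 × 1840 × (299 − 10.8) × 18.0 / [3680 × (1 + 0.0851 × 18.0)] = 5.62×10^6 / 9317 = 603.4 m³.
HRT = V/Q = 603.4 m³ / 1840 m³·d⁻¹ = 0.3279 d × 24 = 7.871 h.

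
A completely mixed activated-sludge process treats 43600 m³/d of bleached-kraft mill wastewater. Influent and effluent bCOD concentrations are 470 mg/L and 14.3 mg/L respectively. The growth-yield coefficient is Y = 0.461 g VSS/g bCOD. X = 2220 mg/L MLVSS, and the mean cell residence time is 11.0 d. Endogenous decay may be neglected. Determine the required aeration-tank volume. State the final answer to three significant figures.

With k_d = 0 the design equation reduces to V = Y Q (S₀−S) θ_c / X = 0.461 × 43600 × (470 − 14.3) × 11.0 / 2220 = 45384 m³.

V ≈ 45400 m³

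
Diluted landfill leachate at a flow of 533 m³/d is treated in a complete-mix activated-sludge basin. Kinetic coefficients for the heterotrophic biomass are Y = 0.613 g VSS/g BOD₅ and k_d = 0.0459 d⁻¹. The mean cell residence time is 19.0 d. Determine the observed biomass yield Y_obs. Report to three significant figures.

Y_obs ≈ 0.327 g VSS/g BOD₅

Observed yield with endogenous decay: Y_obs = Y / (1 + k_d·θ_c) = 0.613 / (1 + 0.0459 × 19.0) = 0.613 / 1.872 = 0.3274 g VSS/g BOD₅.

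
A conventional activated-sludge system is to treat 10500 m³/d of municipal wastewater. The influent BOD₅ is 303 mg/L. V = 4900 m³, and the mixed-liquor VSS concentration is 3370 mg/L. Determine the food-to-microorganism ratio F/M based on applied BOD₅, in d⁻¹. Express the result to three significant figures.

F/M = Q·S₀ / (V·X) = 10500 × 303 / (4900 × 3370) = 0.1927 g BOD₅·(g VSS·d)⁻¹.

F/M ≈ 0.193 d⁻¹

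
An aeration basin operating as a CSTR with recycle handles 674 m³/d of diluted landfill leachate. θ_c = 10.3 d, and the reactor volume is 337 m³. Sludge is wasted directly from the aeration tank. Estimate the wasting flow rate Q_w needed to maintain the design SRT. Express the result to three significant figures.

Q_w ≈ 32.7 m³/d

With mixed-liquor wasting, θ_c = V/Q_w, so Q_w = V/θ_c = 337.0/10.3 = 32.72 m³/d.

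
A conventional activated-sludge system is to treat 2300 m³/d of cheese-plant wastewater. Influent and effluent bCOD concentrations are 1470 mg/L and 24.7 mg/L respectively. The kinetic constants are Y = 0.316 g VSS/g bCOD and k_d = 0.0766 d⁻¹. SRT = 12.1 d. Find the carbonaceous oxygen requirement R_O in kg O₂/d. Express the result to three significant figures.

R_O ≈ 2550 kg O₂/d

Observed yield with endogenous decay: Y_obs = Y / (1 + k_d·θ_c) = 0.316 / (1 + 0.0766 × 12.1) = 0.316 / 1.927 = 0.1640 g VSS/g bCOD.
Mass of bCOD removed per day: Q(S₀ − S) = 2300 × 1445 g/m³ = 3324 kg/d.
Net sludge production P_X = 0.1640 × 3324 = 545.2 kg VSS/d.
R_O = Q·(S₀ − S) − 1.42·P_X = 3324 − 1.42 × 545.2 = 2550 kg O₂/d.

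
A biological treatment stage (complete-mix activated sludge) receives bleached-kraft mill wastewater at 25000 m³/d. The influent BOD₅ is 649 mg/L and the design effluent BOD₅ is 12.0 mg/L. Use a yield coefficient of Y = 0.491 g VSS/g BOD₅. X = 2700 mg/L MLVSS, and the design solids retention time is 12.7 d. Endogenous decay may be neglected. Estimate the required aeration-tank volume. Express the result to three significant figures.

V ≈ 36800 m³

Biomass mass balance (decay neglected): V·X = Y·Q·(S₀ − S)·θ_c, so V = 0.491 × 25000 × (649 − 12.0) × 12.7 / 2700 = 36779 m³.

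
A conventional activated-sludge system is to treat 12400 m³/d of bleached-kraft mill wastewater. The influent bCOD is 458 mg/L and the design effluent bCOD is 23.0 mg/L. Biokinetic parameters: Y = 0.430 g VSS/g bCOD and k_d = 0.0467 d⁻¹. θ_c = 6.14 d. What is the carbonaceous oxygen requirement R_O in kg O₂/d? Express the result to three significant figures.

Y_obs = Y / (1 + k_d θ_c) = 0.430 / (1 + 0.0467 × 6.14) = 0.430 / 1.287 = 0.3342.
ΔS = 458 − 23.0 = 435.0 mg/L, so the substrate removal rate is 12400 × 435.0/1000 = 5394 kg bCOD/d.
Net sludge production P_X = 0.3342 × 5394 = 1803 kg VSS/d.
R_O = Q·(S₀ − S) − 1.42·P_X = 5394 − 1.42 × 1803 = 2834 kg O₂/d.

R_O ≈ 2830 kg O₂/d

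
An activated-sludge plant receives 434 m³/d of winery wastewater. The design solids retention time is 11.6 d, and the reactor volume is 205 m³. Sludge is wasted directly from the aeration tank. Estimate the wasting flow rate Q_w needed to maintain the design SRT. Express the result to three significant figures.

For wasting at MLVSS concentration, Q_w = V/θ_c = 205.0/11.6 = 17.67 m³/d.

Q_w ≈ 17.7 m³/d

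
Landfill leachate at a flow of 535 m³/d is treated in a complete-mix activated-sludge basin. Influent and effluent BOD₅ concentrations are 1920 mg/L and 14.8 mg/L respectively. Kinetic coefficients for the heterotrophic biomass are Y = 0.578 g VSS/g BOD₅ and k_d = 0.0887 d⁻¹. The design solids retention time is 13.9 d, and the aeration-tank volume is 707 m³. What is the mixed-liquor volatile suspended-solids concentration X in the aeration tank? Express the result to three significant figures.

X ≈ 5190 mg/L

X = Y·Q·ΔS·θ_c / [V·(1 + k_d θ_c)] = 0.578 × 535 × (1920 − 14.8) × 13.9 / [707 × (1 + 0.0887 × 13.9)] = 5187 mg/L.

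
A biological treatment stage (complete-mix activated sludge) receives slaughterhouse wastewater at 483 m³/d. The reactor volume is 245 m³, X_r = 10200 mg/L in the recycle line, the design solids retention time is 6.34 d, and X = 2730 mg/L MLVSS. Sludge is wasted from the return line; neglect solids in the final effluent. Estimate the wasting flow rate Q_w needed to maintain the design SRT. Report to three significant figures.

Q_w ≈ 10.3 m³/d

Wasting from the return line (neglecting effluent solids): Q_w = V·X / (θ_c·X_r) = 245.0 × 2730 / (6.34 × 10200) = 10.34 m³/d.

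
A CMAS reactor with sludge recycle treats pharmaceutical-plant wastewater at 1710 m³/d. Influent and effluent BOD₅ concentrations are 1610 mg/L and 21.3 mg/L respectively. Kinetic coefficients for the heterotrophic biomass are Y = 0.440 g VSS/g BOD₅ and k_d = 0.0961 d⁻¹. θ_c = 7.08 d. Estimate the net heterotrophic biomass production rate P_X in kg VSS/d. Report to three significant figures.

P_X ≈ 711 kg VSS/d

Correct the yield for decay: Y_obs = Y/(1 + k_d θ_c) = 0.440 / (1 + 0.0961 × 7.08) = 0.440 / 1.680 = 0.2618.
Mass of BOD₅ removed per day: Q(S₀ − S) = 1710 × 1589 g/m³ = 2717 kg/d.
P_X = Y_obs · Q(S₀ − S) = 0.2618 × 2717 = 711.3 kg VSS/d.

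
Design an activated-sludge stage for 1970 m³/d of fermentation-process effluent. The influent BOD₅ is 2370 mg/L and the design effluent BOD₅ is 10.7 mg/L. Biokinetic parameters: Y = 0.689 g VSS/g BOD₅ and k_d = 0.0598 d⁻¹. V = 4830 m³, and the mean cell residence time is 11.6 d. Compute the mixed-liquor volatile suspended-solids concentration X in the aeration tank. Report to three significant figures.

X = Y·Q·ΔS·θ_c / [V·(1 + k_d θ_c)] = 0.689 × 1970 × (2370 − 10.7) × 11.6 / [4830 × (1 + 0.0598 × 11.6)] = 4541 mg/L.

X ≈ 4540 mg/L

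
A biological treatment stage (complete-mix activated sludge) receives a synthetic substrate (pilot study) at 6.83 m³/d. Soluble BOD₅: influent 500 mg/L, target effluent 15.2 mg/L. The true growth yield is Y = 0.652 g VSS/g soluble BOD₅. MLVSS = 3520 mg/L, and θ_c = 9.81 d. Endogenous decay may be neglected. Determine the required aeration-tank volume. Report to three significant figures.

Biomass mass balance (decay neglected): V·X = Y·Q·(S₀ − S)·θ_c, so V = 0.652 × 6.83 × (500 − 15.2) × 9.81 / 3520 = 6.017 m³.

V ≈ 6.02 m³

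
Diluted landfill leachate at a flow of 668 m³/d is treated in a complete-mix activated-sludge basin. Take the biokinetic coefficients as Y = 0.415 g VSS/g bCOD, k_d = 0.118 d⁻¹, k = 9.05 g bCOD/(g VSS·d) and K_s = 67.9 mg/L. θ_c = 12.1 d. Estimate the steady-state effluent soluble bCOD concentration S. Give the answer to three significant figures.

For a completely mixed reactor with recycle the Lawrence–McCarty relation gives S = K_s·(1 + k_d·θ_c) / [θ_c·(Y·k − k_d) − 1] = 67.9 × (1 + 0.118 × 12.1) / [12.1 × (0.415 × 9.05 − 0.118) − 1] = 164.8 / 43.02 = 3.832 mg/L.

S ≈ 3.83 mg/L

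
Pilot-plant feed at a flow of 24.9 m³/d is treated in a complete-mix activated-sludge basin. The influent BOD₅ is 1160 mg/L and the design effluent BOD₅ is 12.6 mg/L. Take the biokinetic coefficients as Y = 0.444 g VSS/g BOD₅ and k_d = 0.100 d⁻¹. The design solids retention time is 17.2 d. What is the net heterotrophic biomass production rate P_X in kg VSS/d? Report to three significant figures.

Observed yield with endogenous decay: Y_obs = Y / (1 + k_d·θ_c) = 0.444 / (1 + 0.100 × 17.2) = 0.444 / 2.720 = 0.1632 g VSS/g BOD₅.
Substrate removed = Q·(S₀ − S) = 24.9 m³/d × (1160 − 12.6) g/m³ = 2.86×10^4 g/d = 28.57 kg/d.
Biomass produced: P_X = Y_obs·Q·ΔS = 0.1632 × 28.57 ≈ 4.664 kg VSS/d.

P_X ≈ 4.66 kg VSS/d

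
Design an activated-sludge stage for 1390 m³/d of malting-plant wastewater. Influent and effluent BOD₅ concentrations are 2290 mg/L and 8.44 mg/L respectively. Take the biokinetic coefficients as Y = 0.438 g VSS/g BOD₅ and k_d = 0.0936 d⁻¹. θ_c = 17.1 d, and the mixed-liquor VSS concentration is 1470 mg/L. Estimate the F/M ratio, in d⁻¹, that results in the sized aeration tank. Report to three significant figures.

F/M ≈ 0.348 d⁻¹

From the SRT design equation V = Y Q (S₀−S) θ_c / [X (1 + k_d θ_c)] = 0.438 × 1390 × (2290 − 8.44) × 17.1 / [1470 × (1 + 0.0936 × 17.1)] = 2.38×10^7 / 3823 = 6213 m³.
F/M = Q·S₀ / (V·X) = 1390 × 2290 / (6213 × 1470) = 0.3485 g BOD₅·(g VSS·d)⁻¹.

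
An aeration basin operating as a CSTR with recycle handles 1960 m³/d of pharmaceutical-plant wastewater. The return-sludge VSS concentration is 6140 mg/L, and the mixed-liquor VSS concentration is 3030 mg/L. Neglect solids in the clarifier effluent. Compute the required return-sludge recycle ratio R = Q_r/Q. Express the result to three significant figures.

R ≈ 0.974

Mass balance around the secondary clarifier (neglecting effluent solids): R = X / (X_r − X) = 3030 / (6140 − 3030) = 0.9743.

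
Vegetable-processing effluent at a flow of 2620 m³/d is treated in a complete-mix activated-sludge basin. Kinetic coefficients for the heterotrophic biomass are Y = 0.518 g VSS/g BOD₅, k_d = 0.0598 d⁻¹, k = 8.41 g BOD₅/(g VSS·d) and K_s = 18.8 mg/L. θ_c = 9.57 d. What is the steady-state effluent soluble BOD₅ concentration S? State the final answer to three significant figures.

S ≈ 0.737 mg/L

From the Monod/SRT balance for a CMAS, S = K_s·(1+k_d θ_c)/[θ_c·(Y k − k_d) − 1] = 18.8 × (1 + 0.0598 × 9.57) / [9.57 × (0.518 × 8.41 − 0.0598) − 1] = 29.56 / 40.12 = 0.7368 mg/L.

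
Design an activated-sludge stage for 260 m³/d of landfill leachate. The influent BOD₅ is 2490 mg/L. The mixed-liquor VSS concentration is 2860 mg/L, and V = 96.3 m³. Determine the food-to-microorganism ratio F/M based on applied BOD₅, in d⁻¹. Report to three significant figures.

F/M = applied load / biomass = Q·S₀/(V·X) = 260 × 2490 / (96.30 × 2860) = 2.351 d⁻¹.

F/M ≈ 2.35 d⁻¹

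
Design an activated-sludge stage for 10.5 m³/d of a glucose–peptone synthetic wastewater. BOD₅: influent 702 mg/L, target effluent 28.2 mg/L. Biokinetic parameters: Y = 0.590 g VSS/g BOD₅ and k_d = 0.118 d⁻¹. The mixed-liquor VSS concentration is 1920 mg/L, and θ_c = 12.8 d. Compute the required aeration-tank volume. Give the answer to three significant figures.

From the SRT design equation V = Y Q (S₀−S) θ_c / [X (1 + k_d θ_c)] = 0.590 × 10.5 × (702 − 28.2) × 12.8 / [1920 × (1 + 0.118 × 12.8)] = 5.34×10^4 / 4820 = 11.09 m³.

V ≈ 11.1 m³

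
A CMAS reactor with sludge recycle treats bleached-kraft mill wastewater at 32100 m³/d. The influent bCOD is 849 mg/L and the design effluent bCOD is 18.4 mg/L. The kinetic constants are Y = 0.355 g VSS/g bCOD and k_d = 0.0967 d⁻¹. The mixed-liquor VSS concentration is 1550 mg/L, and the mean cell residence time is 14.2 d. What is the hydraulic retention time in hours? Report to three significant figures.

Steady-state biomass mass balance: V·X·(1 + k_d·θ_c) = Y·Q·(S₀ − S)·θ_c, so V = 0.355 × 32100 × (849 − 18.4) × 14.2 / [1550 × (1 + 0.0967 × 14.2)] = 1.34×10^8 / 3678 = 36539 m³.
τ = V/Q = 36539/32100 = 1.138 d, or 27.32 h.

τ ≈ 27.3 h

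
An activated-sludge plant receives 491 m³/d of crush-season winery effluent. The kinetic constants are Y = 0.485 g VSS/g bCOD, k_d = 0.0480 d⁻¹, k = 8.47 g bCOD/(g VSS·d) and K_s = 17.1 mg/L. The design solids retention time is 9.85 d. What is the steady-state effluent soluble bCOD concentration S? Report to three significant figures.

S ≈ 0.646 mg/L

For a completely mixed reactor with recycle the Lawrence–McCarty relation gives S = K_s·(1 + k_d·θ_c) / [θ_c·(Y·k − k_d) − 1] = 17.1 × (1 + 0.0480 × 9.85) / [9.85 × (0.485 × 8.47 − 0.0480) − 1] = 25.18 / 38.99 = 0.6459 mg/L.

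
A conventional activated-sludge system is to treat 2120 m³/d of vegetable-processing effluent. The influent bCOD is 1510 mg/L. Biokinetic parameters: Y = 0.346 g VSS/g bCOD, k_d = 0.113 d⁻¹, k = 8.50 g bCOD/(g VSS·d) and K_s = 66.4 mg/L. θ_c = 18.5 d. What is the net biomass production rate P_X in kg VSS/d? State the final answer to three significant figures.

P_X ≈ 357 kg VSS/d

Effluent substrate depends only on kinetics and SRT: S = K_s(1 + k_d θ_c) / [θ_c(Yk − k_d) − 1] = 66.4 × (1 + 0.113 × 18.5) / [18.5 × (0.346 × 8.50 − 0.113) − 1] = 205.2 / 51.32 = 3.999 mg/L.
Y_obs = Y / (1 + k_d θ_c) = 0.346 / (1 + 0.113 × 18.5) = 0.346 / 3.091 = 0.1120.
Mass of bCOD removed per day: Q(S₀ − S) = 2120 × 1506 g/m³ = 3193 kg/d.
So the net sludge growth is P_X = 0.1120 × 3193 = 357.4 kg VSS/d.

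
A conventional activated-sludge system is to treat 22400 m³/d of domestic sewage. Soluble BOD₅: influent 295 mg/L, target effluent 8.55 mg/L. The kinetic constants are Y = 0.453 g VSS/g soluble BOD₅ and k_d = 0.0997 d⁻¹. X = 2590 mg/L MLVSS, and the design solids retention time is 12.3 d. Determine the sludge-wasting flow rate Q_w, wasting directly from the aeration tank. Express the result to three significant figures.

Rearranging the biomass balance for a CMAS with decay, V = Y·Q·ΔS·θ_c / [X·(1+k_d θ_c)] = 0.453 × 22400 × (295 − 8.55) × 12.3 / [2590 × (1 + 0.0997 × 12.3)] = 3.58×10^7 / 5766 = 6200 m³.
Wasting from the aeration tank: Q_w = V / θ_c = 6200 / 12.3 = 504.1 m³/d.

Q_w ≈ 504 m³/d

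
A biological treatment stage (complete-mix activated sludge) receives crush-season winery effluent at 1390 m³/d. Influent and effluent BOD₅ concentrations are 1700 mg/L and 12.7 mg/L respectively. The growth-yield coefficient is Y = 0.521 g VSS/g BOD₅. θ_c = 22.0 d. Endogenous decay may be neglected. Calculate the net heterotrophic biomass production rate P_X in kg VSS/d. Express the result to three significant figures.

With endogenous decay neglected, the observed yield equals the true yield: Y_obs = Y = 0.521 g VSS/g BOD₅.
ΔS = 1700 − 12.7 = 1687 mg/L, so the substrate removal rate is 1390 × 1687/1000 = 2345 kg BOD₅/d.
P_X = Y_obs · Q(S₀ − S) = 0.5210 × 2345 = 1222 kg VSS/d.

P_X ≈ 1220 kg VSS/d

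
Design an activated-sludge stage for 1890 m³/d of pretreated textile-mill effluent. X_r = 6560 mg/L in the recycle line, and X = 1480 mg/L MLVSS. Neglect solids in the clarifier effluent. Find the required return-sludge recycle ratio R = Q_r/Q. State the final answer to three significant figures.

R ≈ 0.291

Solids balance on the clarifier gives (1+R)X = R·X_r, so R = X/(X_r − X) = 1480 / (6560 − 1480) = 0.2913.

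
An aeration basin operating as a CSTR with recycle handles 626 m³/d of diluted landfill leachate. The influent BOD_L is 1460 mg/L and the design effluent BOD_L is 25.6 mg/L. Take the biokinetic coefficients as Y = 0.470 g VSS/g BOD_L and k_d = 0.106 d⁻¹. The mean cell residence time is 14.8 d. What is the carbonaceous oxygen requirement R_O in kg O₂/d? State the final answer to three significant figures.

R_O ≈ 665 kg O₂/d

Y_obs = Y / (1 + k_d θ_c) = 0.470 / (1 + 0.106 × 14.8) = 0.470 / 2.569 = 0.1830.
Substrate removed = Q·(S₀ − S) = 626 m³/d × (1460 − 25.6) g/m³ = 8.98×10^5 g/d = 897.9 kg/d.
P_X = Y_obs·Q·(S₀ − S) = 0.1830 × 897.9 = 164.3 kg VSS/d.
Carbonaceous O₂ demand = substrate oxidised − cell-mass equivalent = 897.9 − 1.42 × 164.3 = 664.6 kg O₂/d.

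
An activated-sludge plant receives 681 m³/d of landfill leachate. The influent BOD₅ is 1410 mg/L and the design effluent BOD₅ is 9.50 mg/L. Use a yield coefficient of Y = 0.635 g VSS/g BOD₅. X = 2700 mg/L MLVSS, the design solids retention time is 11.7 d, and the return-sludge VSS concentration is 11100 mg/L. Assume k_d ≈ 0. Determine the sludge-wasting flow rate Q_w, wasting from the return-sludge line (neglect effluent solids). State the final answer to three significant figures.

Biomass mass balance (decay neglected): V·X = Y·Q·(S₀ − S)·θ_c, so V = 0.635 × 681 × (1410 − 9.50) × 11.7 / 2700 = 2624 m³.
θ_c = V·X/(Q_w·X_r) when wasting from the recycle, so Q_w = V·X/(θ_c·X_r) = 2624 × 2700 / (11.7 × 11100) = 54.56 m³/d.

Q_w ≈ 54.6 m³/d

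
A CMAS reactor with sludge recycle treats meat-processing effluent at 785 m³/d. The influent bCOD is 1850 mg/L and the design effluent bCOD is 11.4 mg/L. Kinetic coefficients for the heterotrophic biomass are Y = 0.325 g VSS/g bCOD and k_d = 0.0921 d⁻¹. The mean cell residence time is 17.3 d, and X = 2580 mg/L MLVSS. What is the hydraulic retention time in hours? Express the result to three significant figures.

Rearranging the biomass balance for a CMAS with decay, V = Y·Q·ΔS·θ_c / [X·(1+k_d θ_c)] = 0.325 × 785 × (1850 − 11.4) × 17.3 / [2580 × (1 + 0.0921 × 17.3)] = 8.11×10^6 / 6691 = 1213 m³.
Hydraulic retention time τ = V/Q = 1213 / 785 = 1.545 d = 37.08 h.

τ ≈ 37.1 h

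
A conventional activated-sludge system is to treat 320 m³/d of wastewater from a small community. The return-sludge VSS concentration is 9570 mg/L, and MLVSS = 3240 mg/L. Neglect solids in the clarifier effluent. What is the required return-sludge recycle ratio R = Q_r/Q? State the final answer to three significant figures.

R ≈ 0.512

R = Q_r/Q = X/(X_r − X) = 3240 / (9570 − 3240) = 0.5118.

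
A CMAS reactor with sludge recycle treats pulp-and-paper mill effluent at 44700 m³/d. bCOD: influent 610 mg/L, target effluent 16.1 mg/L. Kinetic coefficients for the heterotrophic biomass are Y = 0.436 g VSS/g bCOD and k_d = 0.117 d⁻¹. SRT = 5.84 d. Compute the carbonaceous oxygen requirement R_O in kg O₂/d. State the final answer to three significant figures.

R_O ≈ 16800 kg O₂/d

The observed yield is Y_obs = Y/(1 + k_d·θ_c) = 0.436 / (1 + 0.117 × 5.84) = 0.436 / 1.683 = 0.2590 g VSS per g bCOD removed.
Mass of bCOD removed per day: Q(S₀ − S) = 44700 × 593.9 g/m³ = 26547 kg/d.
Net sludge production P_X = 0.2590 × 26547 = 6876 kg VSS/d.
R_O = Q·ΔS − 1.42 P_X = 26547 − 9764 = 16783 kg O₂/d.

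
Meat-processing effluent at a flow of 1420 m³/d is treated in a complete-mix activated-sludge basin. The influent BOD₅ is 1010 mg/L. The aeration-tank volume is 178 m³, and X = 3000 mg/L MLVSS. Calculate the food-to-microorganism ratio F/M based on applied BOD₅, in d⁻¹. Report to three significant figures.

F/M ≈ 2.69 d⁻¹

F/M = Q·S₀ / (V·X) = 1420 × 1010 / (178.0 × 3000) = 2.686 g BOD₅·(g VSS·d)⁻¹.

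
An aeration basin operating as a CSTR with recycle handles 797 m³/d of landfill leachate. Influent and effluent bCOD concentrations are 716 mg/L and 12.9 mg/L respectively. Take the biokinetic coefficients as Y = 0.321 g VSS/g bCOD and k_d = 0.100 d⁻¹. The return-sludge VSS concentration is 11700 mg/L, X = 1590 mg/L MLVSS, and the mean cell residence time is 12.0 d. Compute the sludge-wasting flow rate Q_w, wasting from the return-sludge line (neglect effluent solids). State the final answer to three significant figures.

From the SRT design equation V = Y Q (S₀−S) θ_c / [X (1 + k_d θ_c)] = 0.321 × 797 × (716 − 12.9) × 12.0 / [1590 × (1 + 0.100 × 12.0)] = 2.16×10^6 / 3498 = 617.1 m³.
Q_w = (V·X)/(θ_c X_r) = 617.1 × 1590 / (12.0 × 11700) = 6.988 m³/d.

Q_w ≈ 6.99 m³/d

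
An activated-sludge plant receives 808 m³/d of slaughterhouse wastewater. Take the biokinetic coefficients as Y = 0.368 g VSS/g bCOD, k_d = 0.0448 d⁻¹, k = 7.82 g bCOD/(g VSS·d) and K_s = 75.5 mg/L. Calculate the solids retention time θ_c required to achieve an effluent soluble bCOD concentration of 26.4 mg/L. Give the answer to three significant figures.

From 1/θ_c = Y·k·S/(K_s + S) − k_d: Y·k·S/(K_s+S) = 0.368 × 7.82 × 26.4 / (75.5 + 26.4) = 0.7456 d⁻¹.
1/θ_c = 0.7456 − 0.0448 = 0.7008 d⁻¹, so θ_c = 1.427 d.

θ_c ≈ 1.43 d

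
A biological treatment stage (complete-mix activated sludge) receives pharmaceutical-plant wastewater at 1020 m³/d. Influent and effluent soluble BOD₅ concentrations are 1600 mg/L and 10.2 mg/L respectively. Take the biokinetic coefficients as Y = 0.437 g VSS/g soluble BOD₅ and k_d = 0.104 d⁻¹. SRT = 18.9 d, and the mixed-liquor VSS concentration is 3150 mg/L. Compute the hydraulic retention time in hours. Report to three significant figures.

τ ≈ 33.7 h

Steady-state biomass mass balance: V·X·(1 + k_d·θ_c) = Y·Q·(S₀ − S)·θ_c, so V = 0.437 × 1020 × (1600 − 10.2) × 18.9 / [3150 × (1 + 0.104 × 18.9)] = 1.34×10^7 / 9342 = 1434 m³.
Hydraulic retention time τ = V/Q = 1434 / 1020 = 1.406 d = 33.73 h.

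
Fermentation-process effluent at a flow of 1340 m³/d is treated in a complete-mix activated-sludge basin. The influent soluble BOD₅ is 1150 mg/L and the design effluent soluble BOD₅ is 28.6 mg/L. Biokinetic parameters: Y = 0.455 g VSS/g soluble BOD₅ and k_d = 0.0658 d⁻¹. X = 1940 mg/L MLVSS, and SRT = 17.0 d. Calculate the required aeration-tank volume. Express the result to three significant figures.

Rearranging the biomass balance for a CMAS with decay, V = Y·Q·ΔS·θ_c / [X·(1+k_d θ_c)] = 0.455 × 1340 × (1150 − 28.6) × 17.0 / [1940 × (1 + 0.0658 × 17.0)] = 1.16×10^7 / 4110 = 2828 m³.

V ≈ 2830 m³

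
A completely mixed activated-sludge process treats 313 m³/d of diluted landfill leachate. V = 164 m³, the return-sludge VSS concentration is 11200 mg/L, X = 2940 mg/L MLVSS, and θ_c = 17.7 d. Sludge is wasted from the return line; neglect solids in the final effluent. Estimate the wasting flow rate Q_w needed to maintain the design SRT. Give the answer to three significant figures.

Wasting from the return line (neglecting effluent solids): Q_w = V·X / (θ_c·X_r) = 164.0 × 2940 / (17.7 × 11200) = 2.432 m³/d.

Q_w ≈ 2.43 m³/d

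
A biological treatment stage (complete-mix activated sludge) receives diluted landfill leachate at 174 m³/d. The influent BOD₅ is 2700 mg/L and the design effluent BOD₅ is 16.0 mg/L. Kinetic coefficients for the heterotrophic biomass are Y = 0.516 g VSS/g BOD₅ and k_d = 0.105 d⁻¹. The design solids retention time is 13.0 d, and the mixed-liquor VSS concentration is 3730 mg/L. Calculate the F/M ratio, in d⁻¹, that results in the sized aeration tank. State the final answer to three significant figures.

F/M ≈ 0.355 d⁻¹

Rearranging the biomass balance for a CMAS with decay, V = Y·Q·ΔS·θ_c / [X·(1+k_d θ_c)] = 0.516 × 174 × (2700 − 16.0) × 13.0 / [3730 × (1 + 0.105 × 13.0)] = 3.13×10^6 / 8821 = 355.1 m³.
F/M = applied load / biomass = Q·S₀/(V·X) = 174 × 2700 / (355.1 × 3730) = 0.3547 d⁻¹.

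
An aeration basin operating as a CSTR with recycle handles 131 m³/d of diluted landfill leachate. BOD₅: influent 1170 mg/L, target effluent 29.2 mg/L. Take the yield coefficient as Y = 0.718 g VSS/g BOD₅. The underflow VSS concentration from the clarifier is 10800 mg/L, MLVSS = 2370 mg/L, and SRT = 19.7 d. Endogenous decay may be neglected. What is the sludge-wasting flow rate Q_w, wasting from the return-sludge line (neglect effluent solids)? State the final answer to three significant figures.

Q_w ≈ 9.94 m³/d

V·X = Y·Q·ΔS·θ_c gives V = 0.718 × 131 × (1170 − 29.2) × 19.7 / 2370 = 891.9 m³.
Wasting from the return line (neglecting effluent solids): Q_w = V·X / (θ_c·X_r) = 891.9 × 2370 / (19.7 × 10800) = 9.935 m³/d.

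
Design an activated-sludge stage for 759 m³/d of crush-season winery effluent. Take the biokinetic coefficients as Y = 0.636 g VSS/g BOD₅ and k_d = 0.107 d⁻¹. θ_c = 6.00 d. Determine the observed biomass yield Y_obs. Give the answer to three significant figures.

Observed yield with endogenous decay: Y_obs = Y / (1 + k_d·θ_c) = 0.636 / (1 + 0.107 × 6.00) = 0.636 / 1.642 = 0.3873 g VSS/g BOD₅.

Y_obs ≈ 0.387 g VSS/g BOD₅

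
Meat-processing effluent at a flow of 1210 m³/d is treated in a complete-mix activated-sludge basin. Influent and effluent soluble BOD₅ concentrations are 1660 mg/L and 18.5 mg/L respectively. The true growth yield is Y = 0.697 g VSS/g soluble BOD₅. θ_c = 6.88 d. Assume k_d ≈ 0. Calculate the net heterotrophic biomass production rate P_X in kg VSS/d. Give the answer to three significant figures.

P_X ≈ 1380 kg VSS/d

No decay correction is needed, so Y_obs = Y = 0.697.
Mass of soluble BOD₅ removed per day: Q(S₀ − S) = 1210 × 1642 g/m³ = 1986 kg/d.
Net biomass production P_X = Y_obs × Q·(S₀ − S) = 0.6970 × 1986 = 1384 kg VSS/d.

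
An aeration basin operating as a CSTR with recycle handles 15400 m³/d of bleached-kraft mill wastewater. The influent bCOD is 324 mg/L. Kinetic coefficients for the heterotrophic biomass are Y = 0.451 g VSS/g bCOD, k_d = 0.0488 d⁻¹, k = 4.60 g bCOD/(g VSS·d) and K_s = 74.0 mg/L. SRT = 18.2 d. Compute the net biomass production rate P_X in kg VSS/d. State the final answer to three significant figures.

Effluent substrate depends only on kinetics and SRT: S = K_s(1 + k_d θ_c) / [θ_c(Yk − k_d) − 1] = 74.0 × (1 + 0.0488 × 18.2) / [18.2 × (0.451 × 4.60 − 0.0488) − 1] = 139.7 / 35.87 = 3.895 mg/L.
Observed yield with endogenous decay: Y_obs = Y / (1 + k_d·θ_c) = 0.451 / (1 + 0.0488 × 18.2) = 0.451 / 1.888 = 0.2389 g VSS/g bCOD.
Mass of bCOD removed per day: Q(S₀ − S) = 15400 × 320.1 g/m³ = 4930 kg/d.
Biomass produced: P_X = Y_obs·Q·ΔS = 0.2389 × 4930 ≈ 1177 kg VSS/d.

P_X ≈ 1180 kg VSS/d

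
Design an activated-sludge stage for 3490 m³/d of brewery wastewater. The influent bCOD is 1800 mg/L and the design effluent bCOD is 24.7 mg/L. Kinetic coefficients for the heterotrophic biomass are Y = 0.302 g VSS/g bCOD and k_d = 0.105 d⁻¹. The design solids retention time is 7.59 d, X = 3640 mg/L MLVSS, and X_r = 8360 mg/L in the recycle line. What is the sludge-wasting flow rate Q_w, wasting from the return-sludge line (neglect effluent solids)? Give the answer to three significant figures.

Q_w ≈ 125 m³/d

From the SRT design equation V = Y Q (S₀−S) θ_c / [X (1 + k_d θ_c)] = 0.302 × 3490 × (1800 − 24.7) × 7.59 / [3640 × (1 + 0.105 × 7.59)] = 1.42×10^7 / 6541 = 2171 m³.
θ_c = V·X/(Q_w·X_r) when wasting from the recycle, so Q_w = V·X/(θ_c·X_r) = 2171 × 3640 / (7.59 × 8360) = 124.6 m³/d.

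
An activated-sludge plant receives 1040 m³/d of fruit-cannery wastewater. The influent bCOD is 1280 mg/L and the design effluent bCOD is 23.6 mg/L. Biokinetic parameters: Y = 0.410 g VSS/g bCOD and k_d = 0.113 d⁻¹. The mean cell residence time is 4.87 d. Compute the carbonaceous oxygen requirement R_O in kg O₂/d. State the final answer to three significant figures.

Y_obs = Y / (1 + k_d θ_c) = 0.410 / (1 + 0.113 × 4.87) = 0.410 / 1.550 = 0.2645.
ΔS = 1280 − 23.6 = 1256 mg/L, so the substrate removal rate is 1040 × 1256/1000 = 1307 kg bCOD/d.
P_X = Y_obs·Q·(S₀ − S) = 0.2645 × 1307 = 345.6 kg VSS/d.
R_O = Q·(S₀ − S) − 1.42·P_X = 1307 − 1.42 × 345.6 = 816.0 kg O₂/d.

R_O ≈ 816 kg O₂/d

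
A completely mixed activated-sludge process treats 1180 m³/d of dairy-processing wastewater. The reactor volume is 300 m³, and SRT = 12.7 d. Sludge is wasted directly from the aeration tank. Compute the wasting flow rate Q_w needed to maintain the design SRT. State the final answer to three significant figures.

Q_w ≈ 23.6 m³/d

With mixed-liquor wasting, θ_c = V/Q_w, so Q_w = V/θ_c = 300.0/12.7 = 23.62 m³/d.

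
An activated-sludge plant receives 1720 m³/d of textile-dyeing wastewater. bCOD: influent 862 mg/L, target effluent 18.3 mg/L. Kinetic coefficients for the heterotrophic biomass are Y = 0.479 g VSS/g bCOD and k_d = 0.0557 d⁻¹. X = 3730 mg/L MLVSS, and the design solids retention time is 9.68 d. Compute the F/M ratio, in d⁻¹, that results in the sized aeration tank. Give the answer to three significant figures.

F/M ≈ 0.339 d⁻¹

From the SRT design equation V = Y Q (S₀−S) θ_c / [X (1 + k_d θ_c)] = 0.479 × 1720 × (862 − 18.3) × 9.68 / [3730 × (1 + 0.0557 × 9.68)] = 6.73×10^6 / 5741 = 1172 m³.
F/M = Q·S₀ / (V·X) = 1720 × 862 / (1172 × 3730) = 0.3392 g bCOD·(g VSS·d)⁻¹.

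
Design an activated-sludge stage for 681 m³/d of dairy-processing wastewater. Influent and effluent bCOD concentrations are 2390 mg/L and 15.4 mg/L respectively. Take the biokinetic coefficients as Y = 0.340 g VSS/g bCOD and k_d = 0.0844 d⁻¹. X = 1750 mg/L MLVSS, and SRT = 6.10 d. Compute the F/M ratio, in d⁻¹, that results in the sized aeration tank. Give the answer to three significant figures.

F/M ≈ 0.735 d⁻¹

From the SRT design equation V = Y Q (S₀−S) θ_c / [X (1 + k_d θ_c)] = 0.340 × 681 × (2390 − 15.4) × 6.10 / [1750 × (1 + 0.0844 × 6.10)] = 3.35×10^6 / 2651 = 1265 m³.
F/M = Q·S₀ / (V·X) = 681 × 2390 / (1265 × 1750) = 0.7351 g bCOD·(g VSS·d)⁻¹.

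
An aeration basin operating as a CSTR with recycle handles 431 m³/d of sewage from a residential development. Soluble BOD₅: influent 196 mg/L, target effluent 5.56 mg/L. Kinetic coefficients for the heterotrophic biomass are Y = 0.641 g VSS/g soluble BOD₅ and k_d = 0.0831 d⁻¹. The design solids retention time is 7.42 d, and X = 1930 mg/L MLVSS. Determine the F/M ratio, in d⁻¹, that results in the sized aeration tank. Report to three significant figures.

Rearranging the biomass balance for a CMAS with decay, V = Y·Q·ΔS·θ_c / [X·(1+k_d θ_c)] = 0.641 × 431 × (196 − 5.56) × 7.42 / [1930 × (1 + 0.0831 × 7.42)] = 3.9×10^5 / 3120 = 125.1 m³.
F/M = applied load / biomass = Q·S₀/(V·X) = 431 × 196 / (125.1 × 1930) = 0.3498 d⁻¹.

F/M ≈ 0.350 d⁻¹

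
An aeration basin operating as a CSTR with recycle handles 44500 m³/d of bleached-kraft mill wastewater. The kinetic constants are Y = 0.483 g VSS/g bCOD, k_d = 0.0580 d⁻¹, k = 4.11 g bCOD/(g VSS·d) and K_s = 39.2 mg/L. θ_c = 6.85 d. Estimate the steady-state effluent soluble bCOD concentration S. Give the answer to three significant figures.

S ≈ 4.49 mg/L

For a completely mixed reactor with recycle the Lawrence–McCarty relation gives S = K_s·(1 + k_d·θ_c) / [θ_c·(Y·k − k_d) − 1] = 39.2 × (1 + 0.0580 × 6.85) / [6.85 × (0.483 × 4.11 − 0.0580) − 1] = 54.77 / 12.20 = 4.489 mg/L.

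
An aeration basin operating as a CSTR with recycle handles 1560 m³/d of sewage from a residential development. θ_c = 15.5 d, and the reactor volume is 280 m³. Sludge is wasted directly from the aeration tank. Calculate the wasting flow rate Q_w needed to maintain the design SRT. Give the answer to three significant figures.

Q_w ≈ 18.1 m³/d

For wasting at MLVSS concentration, Q_w = V/θ_c = 280.0/15.5 = 18.06 m³/d.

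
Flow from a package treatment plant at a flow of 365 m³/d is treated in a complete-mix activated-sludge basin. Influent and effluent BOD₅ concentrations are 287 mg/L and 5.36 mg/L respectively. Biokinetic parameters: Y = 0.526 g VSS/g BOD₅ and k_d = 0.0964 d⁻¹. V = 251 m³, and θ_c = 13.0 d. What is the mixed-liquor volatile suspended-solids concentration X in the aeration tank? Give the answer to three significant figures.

X = Y·Q·ΔS·θ_c / [V·(1 + k_d θ_c)] = 0.526 × 365 × (287 − 5.36) × 13.0 / [251 × (1 + 0.0964 × 13.0)] = 1243 mg/L.

X ≈ 1240 mg/L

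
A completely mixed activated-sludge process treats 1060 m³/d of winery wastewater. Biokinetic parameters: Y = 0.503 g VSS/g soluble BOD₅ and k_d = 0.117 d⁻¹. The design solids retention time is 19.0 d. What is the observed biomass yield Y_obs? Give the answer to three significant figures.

The observed yield is Y_obs = Y/(1 + k_d·θ_c) = 0.503 / (1 + 0.117 × 19.0) = 0.503 / 3.223 = 0.1561 g VSS per g soluble BOD₅ removed.

Y_obs ≈ 0.156 g VSS/g soluble BOD₅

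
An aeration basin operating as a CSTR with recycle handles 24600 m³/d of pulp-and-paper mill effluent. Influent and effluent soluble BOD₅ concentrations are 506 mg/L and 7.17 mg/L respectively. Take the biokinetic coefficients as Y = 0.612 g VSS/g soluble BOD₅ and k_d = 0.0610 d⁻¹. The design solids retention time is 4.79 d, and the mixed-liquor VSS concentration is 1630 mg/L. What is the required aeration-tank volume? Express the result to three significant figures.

V ≈ 17100 m³

From the SRT design equation V = Y Q (S₀−S) θ_c / [X (1 + k_d θ_c)] = 0.612 × 24600 × (506 − 7.17) × 4.79 / [1630 × (1 + 0.0610 × 4.79)] = 3.6×10^7 / 2106 = 17079 m³.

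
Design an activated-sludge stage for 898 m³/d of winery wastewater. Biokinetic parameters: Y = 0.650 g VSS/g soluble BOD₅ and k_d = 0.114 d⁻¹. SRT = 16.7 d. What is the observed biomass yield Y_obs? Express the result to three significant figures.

Observed yield with endogenous decay: Y_obs = Y / (1 + k_d·θ_c) = 0.650 / (1 + 0.114 × 16.7) = 0.650 / 2.904 = 0.2238 g VSS/g soluble BOD₅.

Y_obs ≈ 0.224 g VSS/g soluble BOD₅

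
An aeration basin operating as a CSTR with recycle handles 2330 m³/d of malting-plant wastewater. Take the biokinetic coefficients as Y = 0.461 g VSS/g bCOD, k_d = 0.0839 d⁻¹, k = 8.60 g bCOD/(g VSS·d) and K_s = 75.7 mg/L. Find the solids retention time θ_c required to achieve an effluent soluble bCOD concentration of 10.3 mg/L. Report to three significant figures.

Specific growth rate at S = 10.3 mg/L: μ = YkS/(K_s+S) = 0.461·8.60·10.3/(75.7+10.3) = 0.4748 d⁻¹.
Then 1/θ_c = μ − k_d = 0.4748 − 0.0839 = 0.3909 d⁻¹, giving θ_c = 2.558 d.

θ_c ≈ 2.56 d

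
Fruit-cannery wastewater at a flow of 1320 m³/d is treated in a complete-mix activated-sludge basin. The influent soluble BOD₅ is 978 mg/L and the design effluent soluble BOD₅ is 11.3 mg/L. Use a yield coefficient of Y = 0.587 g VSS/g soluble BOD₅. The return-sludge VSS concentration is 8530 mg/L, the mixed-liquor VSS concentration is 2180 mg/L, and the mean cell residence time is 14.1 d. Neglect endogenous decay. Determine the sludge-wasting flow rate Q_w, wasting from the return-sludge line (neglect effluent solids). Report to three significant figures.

V·X = Y·Q·ΔS·θ_c gives V = 0.587 × 1320 × (978 − 11.3) × 14.1 / 2180 = 4845 m³.
Wasting from the return line (neglecting effluent solids): Q_w = V·X / (θ_c·X_r) = 4845 × 2180 / (14.1 × 8530) = 87.81 m³/d.

Q_w ≈ 87.8 m³/d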